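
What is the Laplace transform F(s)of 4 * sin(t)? 4/(s^2 + 1)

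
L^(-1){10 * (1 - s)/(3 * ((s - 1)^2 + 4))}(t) -10 * exp(t) * cos(2 * t)/3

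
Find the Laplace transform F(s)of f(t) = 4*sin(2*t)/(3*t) 4*atan(2/s)/3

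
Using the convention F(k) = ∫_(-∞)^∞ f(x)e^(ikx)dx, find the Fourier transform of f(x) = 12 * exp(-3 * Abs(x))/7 72/(7 * (k^2 + 9))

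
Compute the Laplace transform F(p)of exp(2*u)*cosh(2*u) (p - 2)/(p*(p - 4))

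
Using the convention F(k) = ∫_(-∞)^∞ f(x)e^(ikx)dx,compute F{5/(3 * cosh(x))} 5 * pi/(3 * cosh(pi * k/2))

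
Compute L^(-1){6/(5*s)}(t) 6/5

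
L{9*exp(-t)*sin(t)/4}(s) 9/(4*((s+1)^2+1))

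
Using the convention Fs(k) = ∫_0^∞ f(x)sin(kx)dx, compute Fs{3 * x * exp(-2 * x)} 12 * k/(k^2+4)^2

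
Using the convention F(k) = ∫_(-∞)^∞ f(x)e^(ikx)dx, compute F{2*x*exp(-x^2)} I*sqrt(pi)*k*exp(-k^2/4)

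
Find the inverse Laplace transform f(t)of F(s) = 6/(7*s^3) 3*t^2/7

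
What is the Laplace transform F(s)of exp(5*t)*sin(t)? 1/((s - 5)^2 + 1)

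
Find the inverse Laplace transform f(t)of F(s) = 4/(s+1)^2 4 * t * exp(-t)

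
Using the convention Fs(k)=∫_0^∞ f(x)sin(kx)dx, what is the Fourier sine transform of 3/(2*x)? 3*pi/4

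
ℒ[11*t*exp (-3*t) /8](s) 11/ (8*(s + 3) ^2) 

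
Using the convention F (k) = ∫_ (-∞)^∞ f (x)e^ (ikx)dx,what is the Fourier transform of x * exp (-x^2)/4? I * sqrt (pi) * k * exp (-k^2/4)/8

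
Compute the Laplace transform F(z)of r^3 6/z^4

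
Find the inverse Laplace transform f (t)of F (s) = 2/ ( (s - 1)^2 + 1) 2 * exp (t) * sin (t)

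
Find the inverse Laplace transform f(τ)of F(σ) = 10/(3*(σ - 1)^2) 10*τ*exp(τ)/3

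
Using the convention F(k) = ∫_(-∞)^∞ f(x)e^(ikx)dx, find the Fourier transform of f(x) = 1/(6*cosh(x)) pi/(6*cosh(pi*k/2))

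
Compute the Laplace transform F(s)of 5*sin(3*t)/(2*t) 5*atan(3/s)/2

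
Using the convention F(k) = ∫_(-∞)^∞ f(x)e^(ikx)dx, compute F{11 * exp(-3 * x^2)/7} 11 * sqrt(3) * sqrt(pi) * exp(-k^2/12)/21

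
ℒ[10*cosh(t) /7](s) 10*s/(7*(s^2 - 1) ) 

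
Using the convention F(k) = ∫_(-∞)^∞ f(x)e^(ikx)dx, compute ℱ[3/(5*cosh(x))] 3*pi/(5*cosh(pi*k/2))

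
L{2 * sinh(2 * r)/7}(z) 4/(7 * (z^2 - 4))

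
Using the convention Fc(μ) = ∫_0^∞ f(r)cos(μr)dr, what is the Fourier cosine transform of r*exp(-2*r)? (4 - μ^2)/(μ^2 + 4)^2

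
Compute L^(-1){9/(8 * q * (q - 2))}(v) 9 * exp(v) * sinh(v)/8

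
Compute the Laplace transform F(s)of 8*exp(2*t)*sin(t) 8/((s - 2)^2 + 1)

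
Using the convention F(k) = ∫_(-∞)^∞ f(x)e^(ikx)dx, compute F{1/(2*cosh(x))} pi/(2*cosh(pi*k/2))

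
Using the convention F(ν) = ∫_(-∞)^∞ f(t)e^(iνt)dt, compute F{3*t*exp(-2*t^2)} 3*sqrt(2)*I*sqrt(pi)*ν*exp(-ν^2/8)/8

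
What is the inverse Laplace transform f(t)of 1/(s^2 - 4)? sinh(2*t)/2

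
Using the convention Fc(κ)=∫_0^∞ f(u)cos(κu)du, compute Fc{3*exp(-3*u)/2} 9/(2*(κ^2+9))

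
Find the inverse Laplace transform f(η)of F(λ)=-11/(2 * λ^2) -11 * η/2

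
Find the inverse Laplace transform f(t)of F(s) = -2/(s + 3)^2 -2 * t * exp(-3 * t)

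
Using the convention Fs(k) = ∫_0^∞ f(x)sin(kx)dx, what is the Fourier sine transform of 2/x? pi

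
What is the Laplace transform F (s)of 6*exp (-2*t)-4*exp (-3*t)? 6/ (s + 2)-4/ (s + 3)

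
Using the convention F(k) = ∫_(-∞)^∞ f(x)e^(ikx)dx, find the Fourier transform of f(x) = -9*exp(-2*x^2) -9*sqrt(2)*sqrt(pi)*exp(-k^2/8)/2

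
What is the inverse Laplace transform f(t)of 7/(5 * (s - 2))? 7 * exp(2 * t)/5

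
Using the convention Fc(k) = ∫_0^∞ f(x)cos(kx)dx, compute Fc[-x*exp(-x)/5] (k^2 - 1)/(5*(k^2 + 1)^2)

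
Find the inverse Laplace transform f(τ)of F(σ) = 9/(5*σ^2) 9*τ/5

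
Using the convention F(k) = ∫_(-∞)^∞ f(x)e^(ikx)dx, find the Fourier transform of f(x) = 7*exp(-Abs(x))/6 7/(3*(k^2 + 1))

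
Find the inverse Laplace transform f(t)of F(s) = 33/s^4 11*t^3/2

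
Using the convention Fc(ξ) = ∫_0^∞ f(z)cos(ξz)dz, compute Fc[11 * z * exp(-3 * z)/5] 11 * (9 - ξ^2)/(5 * (ξ^2 + 9)^2)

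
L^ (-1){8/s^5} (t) t^4/3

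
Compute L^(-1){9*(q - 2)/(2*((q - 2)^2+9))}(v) 9*exp(2*v)*cos(3*v)/2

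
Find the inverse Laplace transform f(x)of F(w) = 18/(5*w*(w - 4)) 9*exp(2*x)*sinh(2*x)/5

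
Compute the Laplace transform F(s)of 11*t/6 11/(6*s^2)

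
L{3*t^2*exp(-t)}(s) 6/(s + 1)^3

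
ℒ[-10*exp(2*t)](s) -10/(s - 2)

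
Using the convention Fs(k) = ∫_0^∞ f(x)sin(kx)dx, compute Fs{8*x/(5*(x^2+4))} 4*pi*exp(-2*k)/5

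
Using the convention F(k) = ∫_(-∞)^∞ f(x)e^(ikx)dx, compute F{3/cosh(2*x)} 3*pi/(2*cosh(pi*k/4))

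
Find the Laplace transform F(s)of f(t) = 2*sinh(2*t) 4/(s^2 - 4)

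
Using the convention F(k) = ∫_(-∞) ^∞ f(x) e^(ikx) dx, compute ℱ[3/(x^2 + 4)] 3*pi*exp(-2*Abs(k) ) /2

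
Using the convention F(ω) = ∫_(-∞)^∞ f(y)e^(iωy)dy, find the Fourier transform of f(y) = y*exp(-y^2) I*sqrt(pi)*ω*exp(-ω^2/4)/2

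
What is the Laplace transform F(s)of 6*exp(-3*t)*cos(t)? 6*(s + 3)/((s + 3)^2 + 1)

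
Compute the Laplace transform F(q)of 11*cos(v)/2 11*q/(2*(q^2 + 1))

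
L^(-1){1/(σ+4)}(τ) exp(-4 * τ)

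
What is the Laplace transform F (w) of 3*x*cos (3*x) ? 3*(w^2 - 9) / (w^2 + 9) ^2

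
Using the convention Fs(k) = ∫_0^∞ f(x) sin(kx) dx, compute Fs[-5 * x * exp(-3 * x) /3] -10 * k/(k^2 + 9) ^2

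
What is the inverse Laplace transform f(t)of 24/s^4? 4*t^3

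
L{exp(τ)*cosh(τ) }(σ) (σ - 1) /(σ*(σ - 2) ) 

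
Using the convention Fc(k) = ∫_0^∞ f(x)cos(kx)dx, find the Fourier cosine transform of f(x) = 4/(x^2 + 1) 2 * pi * exp(-k)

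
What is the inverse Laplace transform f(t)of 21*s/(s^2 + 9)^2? 7*t*sin(3*t)/2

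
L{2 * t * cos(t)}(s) 2 * (s^2 - 1)/(s^2 + 1)^2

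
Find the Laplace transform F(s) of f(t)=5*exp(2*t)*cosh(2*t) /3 5*(s - 2) /(3*s*(s - 4) ) 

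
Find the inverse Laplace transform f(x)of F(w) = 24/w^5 x^4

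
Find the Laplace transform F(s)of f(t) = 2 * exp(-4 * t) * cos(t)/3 2 * (s + 4)/(3 * ((s + 4)^2 + 1))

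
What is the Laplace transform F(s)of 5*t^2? 10/s^3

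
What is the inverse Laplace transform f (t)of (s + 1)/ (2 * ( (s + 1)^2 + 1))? exp (-t) * cos (t)/2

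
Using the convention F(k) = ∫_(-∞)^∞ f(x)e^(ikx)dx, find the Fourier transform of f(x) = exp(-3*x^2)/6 sqrt(3)*sqrt(pi)*exp(-k^2/12)/18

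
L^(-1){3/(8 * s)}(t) 3/8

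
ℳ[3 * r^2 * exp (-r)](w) 3 * gamma (w+2)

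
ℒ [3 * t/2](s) 3/(2 * s^2)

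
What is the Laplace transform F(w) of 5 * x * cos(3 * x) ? 5 * (w^2 - 9) /(w^2 + 9) ^2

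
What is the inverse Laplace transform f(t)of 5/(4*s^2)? 5*t/4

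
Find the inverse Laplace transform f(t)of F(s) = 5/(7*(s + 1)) 5*exp(-t)/7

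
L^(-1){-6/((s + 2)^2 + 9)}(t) -2 * exp(-2 * t) * sin(3 * t)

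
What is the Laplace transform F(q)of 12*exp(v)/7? 12/(7*(q - 1))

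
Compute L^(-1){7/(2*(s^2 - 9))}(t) 7*sinh(3*t)/6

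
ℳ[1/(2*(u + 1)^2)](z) (-pi*z + pi)/(2*sin(pi*z))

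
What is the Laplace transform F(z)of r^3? 6/z^4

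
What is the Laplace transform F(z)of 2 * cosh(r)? 2 * z/(z^2 - 1)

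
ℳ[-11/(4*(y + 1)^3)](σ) -11*pi*(σ - 2)*(σ - 1)/(8*sin(pi*σ))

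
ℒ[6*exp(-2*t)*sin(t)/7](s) 6/(7*((s + 2)^2 + 1))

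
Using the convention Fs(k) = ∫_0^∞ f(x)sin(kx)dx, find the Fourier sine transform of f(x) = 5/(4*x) 5*pi/8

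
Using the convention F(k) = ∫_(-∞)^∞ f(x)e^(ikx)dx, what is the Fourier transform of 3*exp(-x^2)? 3*sqrt(pi)*exp(-k^2/4)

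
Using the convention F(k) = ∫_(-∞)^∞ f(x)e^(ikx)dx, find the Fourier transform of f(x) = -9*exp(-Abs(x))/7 -18/(7*k^2 + 7)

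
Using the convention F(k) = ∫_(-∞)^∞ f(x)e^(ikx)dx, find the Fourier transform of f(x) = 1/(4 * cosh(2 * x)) pi/(8 * cosh(pi * k/4))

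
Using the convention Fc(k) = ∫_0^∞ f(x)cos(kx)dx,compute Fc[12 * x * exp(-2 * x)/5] 12 * (4 - k^2)/(5 * (k^2 + 4)^2)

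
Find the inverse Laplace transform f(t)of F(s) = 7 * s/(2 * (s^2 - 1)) 7 * cosh(t)/2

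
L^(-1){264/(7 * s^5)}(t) 11 * t^4/7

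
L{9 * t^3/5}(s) 54/(5 * s^4)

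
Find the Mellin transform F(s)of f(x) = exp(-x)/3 gamma(s)/3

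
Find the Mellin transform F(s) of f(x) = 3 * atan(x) -3 * pi * sec(pi * s/2) /(2 * s) 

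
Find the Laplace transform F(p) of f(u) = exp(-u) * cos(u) (p + 1) /((p + 1) ^2 + 1) 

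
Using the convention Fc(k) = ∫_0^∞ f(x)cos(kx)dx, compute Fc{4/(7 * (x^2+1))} 2 * pi * exp(-k)/7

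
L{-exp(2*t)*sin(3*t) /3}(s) -1/((s - 2) ^2 + 9) 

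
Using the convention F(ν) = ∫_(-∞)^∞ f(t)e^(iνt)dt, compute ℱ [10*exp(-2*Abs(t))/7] 40/(7*(ν^2 + 4))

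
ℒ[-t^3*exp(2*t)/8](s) -3/(4*(s - 2)^4)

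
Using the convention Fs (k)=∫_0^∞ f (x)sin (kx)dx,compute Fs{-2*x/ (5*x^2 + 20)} -pi*exp (-2*k)/5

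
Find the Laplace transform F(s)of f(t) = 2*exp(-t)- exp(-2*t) 2/(s + 1)-1/(s + 2)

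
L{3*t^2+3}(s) 6/s^3+3/s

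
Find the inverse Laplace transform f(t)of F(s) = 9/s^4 3*t^3/2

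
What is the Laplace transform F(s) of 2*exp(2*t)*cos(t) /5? 2*(s - 2) /(5*((s - 2) ^2 + 1) ) 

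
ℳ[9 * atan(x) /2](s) -9 * pi * sec(pi * s/2) /(4 * s) 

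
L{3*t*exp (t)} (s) 3/ (s - 1)^2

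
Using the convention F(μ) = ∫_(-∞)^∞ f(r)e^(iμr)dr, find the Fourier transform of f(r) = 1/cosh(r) pi/cosh(pi * μ/2)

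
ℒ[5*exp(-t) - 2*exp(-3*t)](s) 5/(s + 1) - 2/(s + 3)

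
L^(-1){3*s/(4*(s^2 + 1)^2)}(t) 3*t*sin(t)/8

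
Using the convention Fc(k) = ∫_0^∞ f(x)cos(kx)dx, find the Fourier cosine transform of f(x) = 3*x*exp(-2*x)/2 3*(4 - k^2)/(2*(k^2 + 4)^2)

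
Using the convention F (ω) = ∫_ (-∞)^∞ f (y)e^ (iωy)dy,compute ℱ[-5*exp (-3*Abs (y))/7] -30/ (7*ω^2 + 63)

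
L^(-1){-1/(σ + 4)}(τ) -exp(-4*τ)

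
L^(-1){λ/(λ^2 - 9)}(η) cosh(3 * η)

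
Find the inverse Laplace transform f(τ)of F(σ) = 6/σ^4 τ^3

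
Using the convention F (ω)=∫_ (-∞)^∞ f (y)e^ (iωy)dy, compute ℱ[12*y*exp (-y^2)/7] 6*I*sqrt (pi)*ω*exp (-ω^2/4)/7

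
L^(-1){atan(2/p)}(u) sin(2*u)/u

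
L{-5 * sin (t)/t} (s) -5 * atan (1/s)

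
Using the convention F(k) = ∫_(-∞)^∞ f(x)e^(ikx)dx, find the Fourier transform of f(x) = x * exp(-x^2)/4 I * sqrt(pi) * k * exp(-k^2/4)/8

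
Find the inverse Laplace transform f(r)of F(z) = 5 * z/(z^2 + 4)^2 5 * r * sin(2 * r)/4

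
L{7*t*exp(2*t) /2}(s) 7/(2*(s - 2) ^2) 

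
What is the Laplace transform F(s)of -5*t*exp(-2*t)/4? -5/(4*(s+2)^2)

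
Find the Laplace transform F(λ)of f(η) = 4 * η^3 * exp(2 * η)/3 8/(λ - 2)^4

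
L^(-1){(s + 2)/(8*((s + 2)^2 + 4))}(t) exp(-2*t)*cos(2*t)/8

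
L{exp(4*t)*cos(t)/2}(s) (s - 4)/(2*((s - 4)^2+1))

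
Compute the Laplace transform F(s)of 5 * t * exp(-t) 5/(s + 1)^2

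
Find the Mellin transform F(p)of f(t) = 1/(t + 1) pi * csc(pi * p)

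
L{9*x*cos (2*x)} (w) 9*(w^2 - 4)/ (w^2 + 4)^2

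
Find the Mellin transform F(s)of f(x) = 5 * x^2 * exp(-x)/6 5 * gamma(s+2)/6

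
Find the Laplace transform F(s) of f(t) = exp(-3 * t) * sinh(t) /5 1/(5 * ((s + 3) ^2 - 1) ) 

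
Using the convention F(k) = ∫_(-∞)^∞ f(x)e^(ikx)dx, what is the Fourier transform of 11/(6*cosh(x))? 11*pi/(6*cosh(pi*k/2))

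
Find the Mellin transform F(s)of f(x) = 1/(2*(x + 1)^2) (-pi*s + pi)/(2*sin(pi*s))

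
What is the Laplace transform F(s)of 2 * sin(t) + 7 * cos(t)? 7 * s/(s^2 + 1) + 2/(s^2 + 1)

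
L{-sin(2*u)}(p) -2/(p^2 + 4)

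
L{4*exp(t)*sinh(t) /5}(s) 4/(5*s*(s - 2) ) 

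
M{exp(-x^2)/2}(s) gamma(s/2)/4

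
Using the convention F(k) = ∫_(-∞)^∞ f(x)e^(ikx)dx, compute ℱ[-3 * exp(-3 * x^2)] -sqrt(3) * sqrt(pi) * exp(-k^2/12)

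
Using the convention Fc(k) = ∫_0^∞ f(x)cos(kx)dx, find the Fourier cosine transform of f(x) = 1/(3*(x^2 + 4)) pi*exp(-2*k)/12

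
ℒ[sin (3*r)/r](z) atan (3/z)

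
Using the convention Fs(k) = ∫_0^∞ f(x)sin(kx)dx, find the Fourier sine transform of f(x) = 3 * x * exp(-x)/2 3 * k/(k^2 + 1)^2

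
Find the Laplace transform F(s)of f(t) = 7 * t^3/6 7/s^4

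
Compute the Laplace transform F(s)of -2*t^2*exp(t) -4/(s - 1)^3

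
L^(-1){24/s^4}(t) 4 * t^3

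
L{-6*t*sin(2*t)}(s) -24*s/(s^2 + 4)^2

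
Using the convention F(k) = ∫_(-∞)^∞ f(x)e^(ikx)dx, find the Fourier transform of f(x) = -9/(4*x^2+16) -9*pi*exp(-2*Abs(k))/8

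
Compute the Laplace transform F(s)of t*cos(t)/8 (s^2 - 1)/(8*(s^2 + 1)^2)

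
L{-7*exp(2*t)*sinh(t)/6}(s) -7/(6*(s - 2)^2 - 6)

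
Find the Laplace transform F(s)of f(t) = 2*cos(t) 2*s/(s^2 + 1)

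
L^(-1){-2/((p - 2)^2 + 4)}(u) -exp(2 * u) * sin(2 * u)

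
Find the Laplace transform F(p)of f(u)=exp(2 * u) 1/(p - 2)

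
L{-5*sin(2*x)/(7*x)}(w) -5*atan(2/w)/7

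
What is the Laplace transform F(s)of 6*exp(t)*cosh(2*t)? 6*(s - 1)/((s - 1)^2-4)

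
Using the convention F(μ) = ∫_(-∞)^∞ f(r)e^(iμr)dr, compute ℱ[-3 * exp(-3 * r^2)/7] -sqrt(3) * sqrt(pi) * exp(-μ^2/12)/7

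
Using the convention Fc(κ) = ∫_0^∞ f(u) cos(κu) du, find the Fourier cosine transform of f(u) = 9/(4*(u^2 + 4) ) 9*pi*exp(-2*κ) /16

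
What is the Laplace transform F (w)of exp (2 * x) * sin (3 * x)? 3/ ( (w - 2)^2 + 9)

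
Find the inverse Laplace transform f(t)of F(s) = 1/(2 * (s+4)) exp(-4 * t)/2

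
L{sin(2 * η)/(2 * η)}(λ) atan(2/λ)/2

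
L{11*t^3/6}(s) 11/s^4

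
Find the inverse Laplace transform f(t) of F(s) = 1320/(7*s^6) 11*t^5/7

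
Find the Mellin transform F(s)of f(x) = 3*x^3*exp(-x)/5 3*gamma(s + 3)/5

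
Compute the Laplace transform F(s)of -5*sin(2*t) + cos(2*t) s/(s^2 + 4) - 10/(s^2 + 4)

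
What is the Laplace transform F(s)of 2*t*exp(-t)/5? 2/(5*(s + 1)^2)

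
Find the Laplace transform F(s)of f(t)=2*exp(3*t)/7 2/(7*(s - 3))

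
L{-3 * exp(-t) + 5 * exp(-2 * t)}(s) 5/(s + 2) - 3/(s + 1)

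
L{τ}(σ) σ^(-2)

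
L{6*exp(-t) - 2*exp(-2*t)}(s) 6/(s + 1) - 2/(s + 2)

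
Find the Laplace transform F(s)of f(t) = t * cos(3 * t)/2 (s^2 - 9)/(2 * (s^2+9)^2)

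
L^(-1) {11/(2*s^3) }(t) 11*t^2/4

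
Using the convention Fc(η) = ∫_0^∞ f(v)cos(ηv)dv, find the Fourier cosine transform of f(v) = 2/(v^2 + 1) pi * exp(-η)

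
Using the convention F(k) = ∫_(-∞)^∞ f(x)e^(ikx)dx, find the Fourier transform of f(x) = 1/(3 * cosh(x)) pi/(3 * cosh(pi * k/2))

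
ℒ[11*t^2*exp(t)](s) 22/(s - 1)^3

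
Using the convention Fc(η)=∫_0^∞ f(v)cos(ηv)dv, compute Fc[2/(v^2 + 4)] pi*exp(-2*η)/2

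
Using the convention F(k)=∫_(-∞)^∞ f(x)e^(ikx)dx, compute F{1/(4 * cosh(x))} pi/(4 * cosh(pi * k/2))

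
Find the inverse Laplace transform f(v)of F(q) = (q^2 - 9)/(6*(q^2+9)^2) v*cos(3*v)/6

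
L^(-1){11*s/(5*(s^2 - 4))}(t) 11*cosh(2*t)/5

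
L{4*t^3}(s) 24/s^4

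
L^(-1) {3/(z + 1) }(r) 3 * exp(-r) 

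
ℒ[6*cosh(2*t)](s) 6*s/(s^2-4)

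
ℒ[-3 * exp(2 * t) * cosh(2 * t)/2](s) 3 * (2 - s)/(2 * s * (s - 4))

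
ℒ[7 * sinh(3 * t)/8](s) 21/(8 * (s^2 - 9))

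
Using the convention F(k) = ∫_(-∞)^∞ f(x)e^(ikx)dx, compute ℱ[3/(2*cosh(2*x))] 3*pi/(4*cosh(pi*k/4))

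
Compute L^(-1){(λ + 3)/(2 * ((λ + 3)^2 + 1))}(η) exp(-3 * η) * cos(η)/2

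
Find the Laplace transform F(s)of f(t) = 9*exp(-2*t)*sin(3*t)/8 27/(8*((s + 2)^2 + 9))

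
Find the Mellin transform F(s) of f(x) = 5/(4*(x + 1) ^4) 5*gamma(s)*gamma(4 - s) /24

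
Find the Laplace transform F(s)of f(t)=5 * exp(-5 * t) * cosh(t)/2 5 * (s + 5)/(2 * ((s + 5)^2 - 1))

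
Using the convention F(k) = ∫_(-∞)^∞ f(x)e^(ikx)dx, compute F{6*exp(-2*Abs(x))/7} 24/(7*(k^2+4))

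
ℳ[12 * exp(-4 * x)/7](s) 12 * gamma(s)/(7 * 2^(2 * s))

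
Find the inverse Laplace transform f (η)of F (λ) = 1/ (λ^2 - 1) sinh (η)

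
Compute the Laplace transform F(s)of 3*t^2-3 6/s^3-3/s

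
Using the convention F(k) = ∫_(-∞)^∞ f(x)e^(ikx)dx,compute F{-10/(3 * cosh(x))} -10 * pi/(3 * cosh(pi * k/2))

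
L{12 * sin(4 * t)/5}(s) 48/(5 * (s^2 + 16))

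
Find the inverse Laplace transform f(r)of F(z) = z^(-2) r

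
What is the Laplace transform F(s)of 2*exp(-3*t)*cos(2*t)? 2*(s + 3)/((s + 3)^2 + 4)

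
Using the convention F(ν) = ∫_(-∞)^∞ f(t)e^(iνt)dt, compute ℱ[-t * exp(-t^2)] -I * sqrt(pi) * ν * exp(-ν^2/4)/2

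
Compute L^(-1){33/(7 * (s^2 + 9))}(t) 11 * sin(3 * t)/7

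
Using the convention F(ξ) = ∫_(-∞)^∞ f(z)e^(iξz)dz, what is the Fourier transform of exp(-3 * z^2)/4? sqrt(3) * sqrt(pi) * exp(-ξ^2/12)/12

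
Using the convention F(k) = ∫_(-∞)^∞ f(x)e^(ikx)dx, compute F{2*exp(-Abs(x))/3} 4/(3*(k^2 + 1))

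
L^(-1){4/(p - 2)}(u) 4*exp(2*u)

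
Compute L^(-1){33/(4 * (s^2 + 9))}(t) 11 * sin(3 * t)/4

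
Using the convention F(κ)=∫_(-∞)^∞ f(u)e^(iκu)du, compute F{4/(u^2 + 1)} 4*pi*exp(-Abs(κ))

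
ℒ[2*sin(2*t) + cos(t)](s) 4/(s^2 + 4) + s/(s^2 + 1)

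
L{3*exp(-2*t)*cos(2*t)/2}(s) 3*(s + 2)/(2*((s + 2)^2 + 4))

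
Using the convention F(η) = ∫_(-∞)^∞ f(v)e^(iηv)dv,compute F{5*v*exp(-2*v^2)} 5*sqrt(2)*I*sqrt(pi)*η*exp(-η^2/8)/8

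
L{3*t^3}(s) 18/s^4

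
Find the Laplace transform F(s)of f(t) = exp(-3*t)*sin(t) 1/((s + 3)^2 + 1)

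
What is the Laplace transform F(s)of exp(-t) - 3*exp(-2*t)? 1/(s + 1) - 3/(s + 2)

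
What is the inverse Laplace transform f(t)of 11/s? 11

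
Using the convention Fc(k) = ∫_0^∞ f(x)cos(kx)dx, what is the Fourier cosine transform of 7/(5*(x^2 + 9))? 7*pi*exp(-3*k)/30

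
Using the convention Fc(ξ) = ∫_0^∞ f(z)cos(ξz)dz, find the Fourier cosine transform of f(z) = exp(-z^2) sqrt(pi) * exp(-ξ^2/4)/2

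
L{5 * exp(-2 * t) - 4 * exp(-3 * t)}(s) 5/(s + 2) - 4/(s + 3)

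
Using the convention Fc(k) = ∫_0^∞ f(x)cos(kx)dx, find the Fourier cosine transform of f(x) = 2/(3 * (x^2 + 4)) pi * exp(-2 * k)/6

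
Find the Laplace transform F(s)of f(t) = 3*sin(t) 3/(s^2 + 1)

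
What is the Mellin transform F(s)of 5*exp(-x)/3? 5*gamma(s)/3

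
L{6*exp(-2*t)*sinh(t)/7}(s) 6/(7*((s + 2)^2 - 1))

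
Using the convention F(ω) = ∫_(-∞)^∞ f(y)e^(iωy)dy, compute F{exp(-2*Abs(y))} 4/(ω^2 + 4)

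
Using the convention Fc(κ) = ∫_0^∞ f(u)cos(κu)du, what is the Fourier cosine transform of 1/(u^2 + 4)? pi * exp(-2 * κ)/4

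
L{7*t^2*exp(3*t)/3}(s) 14/(3*(s - 3)^3)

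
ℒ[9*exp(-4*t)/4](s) 9/(4*(s + 4))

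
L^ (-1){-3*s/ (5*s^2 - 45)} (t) -3*cosh (3*t)/5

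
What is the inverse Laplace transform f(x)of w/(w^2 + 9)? cos(3*x)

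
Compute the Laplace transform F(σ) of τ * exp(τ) (σ - 1) ^(-2) 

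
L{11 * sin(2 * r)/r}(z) 11 * atan(2/z)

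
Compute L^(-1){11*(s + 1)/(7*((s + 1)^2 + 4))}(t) 11*exp(-t)*cos(2*t)/7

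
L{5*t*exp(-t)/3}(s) 5/(3*(s + 1)^2)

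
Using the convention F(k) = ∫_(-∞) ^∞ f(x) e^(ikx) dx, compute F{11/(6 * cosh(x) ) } 11 * pi/(6 * cosh(pi * k/2) ) 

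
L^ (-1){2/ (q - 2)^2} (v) 2*v*exp (2*v)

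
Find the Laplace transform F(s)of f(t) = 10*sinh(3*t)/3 10/(s^2 - 9)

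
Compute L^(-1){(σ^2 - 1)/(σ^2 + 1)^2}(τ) τ * cos(τ)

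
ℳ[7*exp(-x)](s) 7*gamma(s)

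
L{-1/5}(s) -1/(5 * s)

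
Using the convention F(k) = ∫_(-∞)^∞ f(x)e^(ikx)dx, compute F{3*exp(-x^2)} 3*sqrt(pi)*exp(-k^2/4)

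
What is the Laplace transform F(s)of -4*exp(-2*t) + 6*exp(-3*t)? 6/(s + 3) - 4/(s + 2)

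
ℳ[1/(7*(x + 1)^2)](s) (-pi*s + pi)/(7*sin(pi*s))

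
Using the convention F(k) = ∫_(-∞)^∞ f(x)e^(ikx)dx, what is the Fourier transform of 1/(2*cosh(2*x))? pi/(4*cosh(pi*k/4))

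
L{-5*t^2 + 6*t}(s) 6/s^2 - 10/s^3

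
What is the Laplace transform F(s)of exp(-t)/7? 1/(7*(s+1))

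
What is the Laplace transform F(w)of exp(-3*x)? 1/(w + 3)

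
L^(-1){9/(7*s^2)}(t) 9*t/7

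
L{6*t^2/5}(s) 12/(5*s^3)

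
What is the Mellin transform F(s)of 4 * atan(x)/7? -2 * pi * sec(pi * s/2)/(7 * s)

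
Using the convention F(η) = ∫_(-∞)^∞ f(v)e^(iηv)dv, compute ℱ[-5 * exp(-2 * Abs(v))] -20/(η^2 + 4)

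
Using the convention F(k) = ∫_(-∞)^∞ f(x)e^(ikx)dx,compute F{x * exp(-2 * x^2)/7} sqrt(2) * I * sqrt(pi) * k * exp(-k^2/8)/56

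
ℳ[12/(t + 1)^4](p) 2*gamma(p)*gamma(4 - p)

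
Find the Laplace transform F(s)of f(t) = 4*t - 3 4/s^2 - 3/s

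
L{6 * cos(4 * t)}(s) 6 * s/(s^2 + 16)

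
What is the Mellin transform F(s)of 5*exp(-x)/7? 5*gamma(s)/7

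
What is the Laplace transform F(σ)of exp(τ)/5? 1/(5*(σ - 1))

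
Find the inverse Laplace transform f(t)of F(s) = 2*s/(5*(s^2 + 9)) 2*cos(3*t)/5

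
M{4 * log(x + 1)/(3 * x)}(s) -4 * pi * csc(pi * s)/(3 * s - 3)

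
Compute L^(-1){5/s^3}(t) 5*t^2/2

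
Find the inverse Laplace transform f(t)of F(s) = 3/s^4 t^3/2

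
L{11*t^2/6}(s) 11/(3*s^3)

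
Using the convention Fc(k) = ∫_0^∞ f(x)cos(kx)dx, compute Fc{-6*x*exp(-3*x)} 6*(k^2 - 9)/(k^2 + 9)^2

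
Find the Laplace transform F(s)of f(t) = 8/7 8/(7 * s)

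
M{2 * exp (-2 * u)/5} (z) 2^ (1 - z) * gamma (z)/5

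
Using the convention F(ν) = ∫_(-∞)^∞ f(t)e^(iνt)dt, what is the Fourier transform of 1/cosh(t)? pi/cosh(pi*ν/2)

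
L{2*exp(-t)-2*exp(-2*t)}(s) 2/(s + 1)-2/(s + 2)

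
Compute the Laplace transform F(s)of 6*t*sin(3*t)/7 36*s/(7*(s^2 + 9)^2)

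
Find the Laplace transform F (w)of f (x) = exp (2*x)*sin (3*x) 3/ ( (w - 2)^2 + 9)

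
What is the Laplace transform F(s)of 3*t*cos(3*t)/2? 3*(s^2 - 9)/(2*(s^2 + 9)^2)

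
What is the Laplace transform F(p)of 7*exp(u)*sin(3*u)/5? 21/(5*((p - 1)^2 + 9))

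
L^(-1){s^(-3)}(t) t^2/2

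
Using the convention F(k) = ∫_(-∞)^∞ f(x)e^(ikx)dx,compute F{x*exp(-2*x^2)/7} sqrt(2)*I*sqrt(pi)*k*exp(-k^2/8)/56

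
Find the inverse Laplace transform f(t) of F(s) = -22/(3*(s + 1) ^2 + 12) -11*exp(-t)*sin(2*t) /3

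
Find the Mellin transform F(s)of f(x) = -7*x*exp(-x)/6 -7*gamma(s+1)/6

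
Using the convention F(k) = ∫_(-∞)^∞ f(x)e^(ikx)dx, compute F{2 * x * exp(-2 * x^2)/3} sqrt(2) * I * sqrt(pi) * k * exp(-k^2/8)/12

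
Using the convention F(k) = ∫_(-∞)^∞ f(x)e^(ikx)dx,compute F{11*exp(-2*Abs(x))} 44/(k^2+4)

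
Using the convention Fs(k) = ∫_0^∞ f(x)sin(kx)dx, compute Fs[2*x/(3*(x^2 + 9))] pi*exp(-3*k)/3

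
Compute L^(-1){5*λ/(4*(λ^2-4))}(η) 5*cosh(2*η)/4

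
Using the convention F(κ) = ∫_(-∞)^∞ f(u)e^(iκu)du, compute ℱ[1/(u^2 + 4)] pi * exp(-2 * Abs(κ))/2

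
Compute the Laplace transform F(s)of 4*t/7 4/(7*s^2)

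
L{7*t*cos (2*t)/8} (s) 7*(s^2 - 4)/ (8*(s^2 + 4)^2)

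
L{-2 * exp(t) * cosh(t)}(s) 2 * (1 - s)/(s * (s - 2))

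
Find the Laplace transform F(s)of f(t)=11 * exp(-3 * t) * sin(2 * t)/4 11/(2 * ((s + 3)^2 + 4))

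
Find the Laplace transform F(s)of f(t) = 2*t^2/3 4/(3*s^3)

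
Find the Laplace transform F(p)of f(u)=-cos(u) -p/(p^2 + 1)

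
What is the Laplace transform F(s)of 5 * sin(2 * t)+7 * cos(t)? 7 * s/(s^2+1)+10/(s^2+4)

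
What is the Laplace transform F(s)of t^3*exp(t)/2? 3/(s - 1)^4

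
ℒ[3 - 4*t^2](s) 3/s - 8/s^3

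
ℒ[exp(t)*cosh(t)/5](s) (s - 1)/(5*s*(s - 2))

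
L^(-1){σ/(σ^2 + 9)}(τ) cos(3*τ)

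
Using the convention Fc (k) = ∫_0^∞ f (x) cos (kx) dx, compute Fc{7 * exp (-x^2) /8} 7 * sqrt (pi) * exp (-k^2/4) /16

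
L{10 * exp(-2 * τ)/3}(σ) 10/(3 * (σ + 2))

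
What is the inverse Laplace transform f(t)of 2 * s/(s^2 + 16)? 2 * cos(4 * t)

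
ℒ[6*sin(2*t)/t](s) 6*atan(2/s)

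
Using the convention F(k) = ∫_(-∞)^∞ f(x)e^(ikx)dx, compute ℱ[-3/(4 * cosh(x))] -3 * pi/(4 * cosh(pi * k/2))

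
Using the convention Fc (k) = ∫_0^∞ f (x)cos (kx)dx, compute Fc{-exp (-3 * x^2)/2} -sqrt (3) * sqrt (pi) * exp (-k^2/12)/12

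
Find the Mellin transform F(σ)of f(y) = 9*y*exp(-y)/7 9*gamma(σ + 1)/7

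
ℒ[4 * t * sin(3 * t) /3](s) 8 * s/(s^2 + 9) ^2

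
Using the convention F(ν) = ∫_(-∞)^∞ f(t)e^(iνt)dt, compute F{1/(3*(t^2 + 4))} pi*exp(-2*Abs(ν))/6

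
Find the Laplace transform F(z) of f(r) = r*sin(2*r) 4*z/(z^2+4) ^2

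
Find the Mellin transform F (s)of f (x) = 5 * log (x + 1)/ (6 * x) -5 * pi * csc (pi * s)/ (6 * s - 6)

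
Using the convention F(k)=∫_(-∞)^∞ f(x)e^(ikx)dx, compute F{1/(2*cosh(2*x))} pi/(4*cosh(pi*k/4))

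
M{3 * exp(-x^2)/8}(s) 3 * gamma(s/2)/16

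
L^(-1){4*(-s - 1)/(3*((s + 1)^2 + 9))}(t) -4*exp(-t)*cos(3*t)/3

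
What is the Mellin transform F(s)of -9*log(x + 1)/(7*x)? 9*pi*csc(pi*s)/(7*(s - 1))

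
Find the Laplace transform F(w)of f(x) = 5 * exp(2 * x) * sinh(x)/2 5/(2 * ((w - 2)^2 - 1))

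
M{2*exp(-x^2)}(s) gamma(s/2)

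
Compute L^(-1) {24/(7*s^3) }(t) 12*t^2/7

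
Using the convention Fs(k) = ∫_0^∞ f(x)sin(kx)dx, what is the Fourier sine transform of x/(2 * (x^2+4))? pi * exp(-2 * k)/4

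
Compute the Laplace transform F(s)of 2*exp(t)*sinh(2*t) 4/((s - 1)^2 - 4)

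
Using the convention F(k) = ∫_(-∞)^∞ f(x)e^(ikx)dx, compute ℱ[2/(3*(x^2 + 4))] pi*exp(-2*Abs(k))/3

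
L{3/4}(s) 3/(4*s)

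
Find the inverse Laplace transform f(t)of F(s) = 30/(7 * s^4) 5 * t^3/7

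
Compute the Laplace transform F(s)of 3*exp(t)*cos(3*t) 3*(s - 1)/((s - 1)^2 + 9)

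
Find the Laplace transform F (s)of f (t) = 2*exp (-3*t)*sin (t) 2/ ( (s + 3)^2 + 1)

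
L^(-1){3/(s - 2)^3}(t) 3*t^2*exp(2*t)/2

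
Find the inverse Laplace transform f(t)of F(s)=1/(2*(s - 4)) exp(4*t)/2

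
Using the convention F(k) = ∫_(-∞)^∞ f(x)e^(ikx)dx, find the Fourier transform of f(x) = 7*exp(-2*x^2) 7*sqrt(2)*sqrt(pi)*exp(-k^2/8)/2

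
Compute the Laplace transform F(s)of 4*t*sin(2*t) 16*s/(s^2 + 4)^2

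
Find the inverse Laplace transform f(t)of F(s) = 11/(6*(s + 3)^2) 11*t*exp(-3*t)/6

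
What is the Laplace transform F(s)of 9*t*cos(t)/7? 9*(s^2 - 1)/(7*(s^2+1)^2)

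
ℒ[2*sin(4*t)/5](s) 8/(5*(s^2 + 16))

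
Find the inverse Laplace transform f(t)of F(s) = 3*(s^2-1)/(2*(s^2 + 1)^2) 3*t*cos(t)/2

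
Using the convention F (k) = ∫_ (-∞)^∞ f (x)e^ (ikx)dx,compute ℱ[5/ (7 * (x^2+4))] 5 * pi * exp (-2 * Abs (k))/14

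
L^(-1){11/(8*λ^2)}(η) 11*η/8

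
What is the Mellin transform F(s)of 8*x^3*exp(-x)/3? 8*gamma(s + 3)/3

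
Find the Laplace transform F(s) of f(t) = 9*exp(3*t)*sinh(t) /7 9/(7*((s - 3) ^2 - 1) ) 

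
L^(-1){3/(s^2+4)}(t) 3 * sin(2 * t)/2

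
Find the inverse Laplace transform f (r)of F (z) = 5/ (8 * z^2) 5 * r/8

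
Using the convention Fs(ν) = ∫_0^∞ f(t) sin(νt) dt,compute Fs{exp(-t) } ν/(ν^2 + 1) 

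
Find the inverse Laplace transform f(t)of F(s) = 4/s 4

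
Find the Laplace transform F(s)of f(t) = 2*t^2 4/s^3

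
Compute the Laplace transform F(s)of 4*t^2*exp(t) 8/(s - 1)^3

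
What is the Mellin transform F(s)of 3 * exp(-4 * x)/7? 3 * gamma(s)/(7 * 4^s)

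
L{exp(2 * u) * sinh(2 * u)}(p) 2/(p * (p - 4))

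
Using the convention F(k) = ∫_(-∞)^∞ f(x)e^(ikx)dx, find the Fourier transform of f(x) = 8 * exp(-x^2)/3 8 * sqrt(pi) * exp(-k^2/4)/3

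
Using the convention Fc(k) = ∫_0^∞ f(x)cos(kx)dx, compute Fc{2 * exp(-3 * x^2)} sqrt(3) * sqrt(pi) * exp(-k^2/12)/3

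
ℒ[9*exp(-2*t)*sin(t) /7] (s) 9/(7*((s + 2) ^2 + 1) ) 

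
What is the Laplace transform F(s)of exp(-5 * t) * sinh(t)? 1/((s + 5)^2 - 1)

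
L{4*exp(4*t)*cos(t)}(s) 4*(s - 4)/((s - 4)^2 + 1)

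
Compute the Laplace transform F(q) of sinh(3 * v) 3/(q^2 - 9) 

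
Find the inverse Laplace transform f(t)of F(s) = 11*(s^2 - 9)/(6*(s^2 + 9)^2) 11*t*cos(3*t)/6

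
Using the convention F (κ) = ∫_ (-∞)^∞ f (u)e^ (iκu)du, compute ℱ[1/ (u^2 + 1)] pi*exp (-Abs (κ))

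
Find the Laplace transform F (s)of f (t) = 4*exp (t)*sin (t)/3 4/ (3*( (s - 1)^2 + 1))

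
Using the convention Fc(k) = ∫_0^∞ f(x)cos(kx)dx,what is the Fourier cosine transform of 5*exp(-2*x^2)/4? 5*sqrt(2)*sqrt(pi)*exp(-k^2/8)/16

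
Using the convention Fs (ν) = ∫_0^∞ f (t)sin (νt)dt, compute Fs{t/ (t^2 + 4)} pi * exp (-2 * ν)/2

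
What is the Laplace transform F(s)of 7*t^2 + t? 14/s^3 + s^(-2)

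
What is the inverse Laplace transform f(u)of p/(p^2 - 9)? cosh(3 * u)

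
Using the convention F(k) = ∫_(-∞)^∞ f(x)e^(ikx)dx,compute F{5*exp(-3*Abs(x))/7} 30/(7*(k^2 + 9))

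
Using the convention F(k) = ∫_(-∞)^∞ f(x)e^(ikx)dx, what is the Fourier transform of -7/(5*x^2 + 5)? -7*pi*exp(-Abs(k))/5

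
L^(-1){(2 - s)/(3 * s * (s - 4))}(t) -exp(2 * t) * cosh(2 * t)/3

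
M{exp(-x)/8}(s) gamma(s)/8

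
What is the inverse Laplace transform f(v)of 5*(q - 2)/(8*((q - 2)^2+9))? 5*exp(2*v)*cos(3*v)/8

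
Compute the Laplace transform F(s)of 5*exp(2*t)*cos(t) 5*(s - 2)/((s - 2)^2 + 1)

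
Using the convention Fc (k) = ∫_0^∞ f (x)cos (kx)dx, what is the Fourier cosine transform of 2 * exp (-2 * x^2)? sqrt (2) * sqrt (pi) * exp (-k^2/8)/2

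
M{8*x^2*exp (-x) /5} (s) 8*gamma (s + 2) /5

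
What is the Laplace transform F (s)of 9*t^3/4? 27/ (2*s^4)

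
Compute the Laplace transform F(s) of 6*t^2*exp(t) 12/(s - 1) ^3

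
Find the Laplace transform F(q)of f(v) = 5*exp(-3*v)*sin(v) 5/((q + 3)^2 + 1)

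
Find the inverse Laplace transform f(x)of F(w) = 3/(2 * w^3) 3 * x^2/4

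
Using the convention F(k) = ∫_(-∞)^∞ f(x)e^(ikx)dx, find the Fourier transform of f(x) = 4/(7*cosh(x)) 4*pi/(7*cosh(pi*k/2))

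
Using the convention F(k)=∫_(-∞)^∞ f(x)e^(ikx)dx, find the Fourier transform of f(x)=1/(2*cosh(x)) pi/(2*cosh(pi*k/2))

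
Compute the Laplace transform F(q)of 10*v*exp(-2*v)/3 10/(3*(q + 2)^2)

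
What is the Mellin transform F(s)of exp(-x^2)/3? gamma(s/2)/6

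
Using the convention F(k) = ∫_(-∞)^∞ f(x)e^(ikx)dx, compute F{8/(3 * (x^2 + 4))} 4 * pi * exp(-2 * Abs(k))/3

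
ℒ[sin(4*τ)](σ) 4/(σ^2 + 16)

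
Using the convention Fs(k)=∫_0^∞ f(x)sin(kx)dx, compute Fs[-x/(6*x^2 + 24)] -pi*exp(-2*k)/12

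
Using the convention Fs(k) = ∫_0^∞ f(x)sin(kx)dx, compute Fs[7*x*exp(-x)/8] 7*k/(4*(k^2 + 1)^2)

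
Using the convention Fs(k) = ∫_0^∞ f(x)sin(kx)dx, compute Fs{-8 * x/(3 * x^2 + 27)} -4 * pi * exp(-3 * k)/3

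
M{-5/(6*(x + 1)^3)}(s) -5*pi*(s - 2)*(s - 1)/(12*sin(pi*s))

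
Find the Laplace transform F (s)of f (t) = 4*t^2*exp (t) 8/ (s - 1)^3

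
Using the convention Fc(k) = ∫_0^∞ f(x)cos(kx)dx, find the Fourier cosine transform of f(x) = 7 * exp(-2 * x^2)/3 7 * sqrt(2) * sqrt(pi) * exp(-k^2/8)/12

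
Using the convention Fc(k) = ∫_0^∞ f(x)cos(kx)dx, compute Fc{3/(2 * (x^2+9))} pi * exp(-3 * k)/4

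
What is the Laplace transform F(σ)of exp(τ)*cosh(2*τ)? (σ - 1)/((σ - 1)^2 - 4)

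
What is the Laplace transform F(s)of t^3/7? 6/(7*s^4)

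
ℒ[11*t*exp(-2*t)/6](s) 11/(6*(s + 2)^2)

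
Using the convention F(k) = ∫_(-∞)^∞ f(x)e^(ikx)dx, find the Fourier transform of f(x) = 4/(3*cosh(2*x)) 2*pi/(3*cosh(pi*k/4))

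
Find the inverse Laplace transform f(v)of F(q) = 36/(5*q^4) 6*v^3/5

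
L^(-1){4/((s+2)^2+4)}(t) 2 * exp(-2 * t) * sin(2 * t)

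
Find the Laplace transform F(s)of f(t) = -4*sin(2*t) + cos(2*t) s/(s^2 + 4) - 8/(s^2 + 4)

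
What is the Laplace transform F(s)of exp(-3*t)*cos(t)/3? (s + 3)/(3*((s + 3)^2 + 1))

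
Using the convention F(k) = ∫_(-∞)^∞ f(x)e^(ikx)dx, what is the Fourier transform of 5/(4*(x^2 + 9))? 5*pi*exp(-3*Abs(k))/12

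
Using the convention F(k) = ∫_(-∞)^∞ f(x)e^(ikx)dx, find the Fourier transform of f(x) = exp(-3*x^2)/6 sqrt(3)*sqrt(pi)*exp(-k^2/12)/18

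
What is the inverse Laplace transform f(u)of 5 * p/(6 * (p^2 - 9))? 5 * cosh(3 * u)/6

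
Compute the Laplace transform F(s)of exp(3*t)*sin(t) 1/((s - 3)^2+1)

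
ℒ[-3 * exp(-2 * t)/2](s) -3/(2 * s + 4)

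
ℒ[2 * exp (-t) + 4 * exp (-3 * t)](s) 4/ (s + 3) + 2/ (s + 1)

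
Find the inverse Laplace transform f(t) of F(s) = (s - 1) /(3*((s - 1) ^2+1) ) exp(t)*cos(t) /3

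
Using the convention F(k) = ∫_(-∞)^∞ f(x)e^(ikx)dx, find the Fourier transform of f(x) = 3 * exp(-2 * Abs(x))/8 3/(2 * (k^2 + 4))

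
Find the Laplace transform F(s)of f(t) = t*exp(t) (s - 1)^(-2)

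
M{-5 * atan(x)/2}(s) 5 * pi * sec(pi * s/2)/(4 * s)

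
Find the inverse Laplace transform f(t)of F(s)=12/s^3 6*t^2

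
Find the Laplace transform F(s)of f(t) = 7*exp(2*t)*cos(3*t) 7*(s - 2)/((s - 2)^2+9)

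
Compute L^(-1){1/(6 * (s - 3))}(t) exp(3 * t)/6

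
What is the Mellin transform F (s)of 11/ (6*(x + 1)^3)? 11*pi*(s - 2)*(s - 1)/ (12*sin (pi*s))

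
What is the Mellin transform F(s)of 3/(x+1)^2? -3 * pi * (s - 1)/sin(pi * s)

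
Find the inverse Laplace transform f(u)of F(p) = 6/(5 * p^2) 6 * u/5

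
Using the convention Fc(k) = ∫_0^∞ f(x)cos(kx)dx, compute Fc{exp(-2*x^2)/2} sqrt(2)*sqrt(pi)*exp(-k^2/8)/8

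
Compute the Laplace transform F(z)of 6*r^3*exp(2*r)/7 36/(7*(z - 2)^4)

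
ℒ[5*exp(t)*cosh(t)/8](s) 5*(s - 1)/(8*s*(s - 2))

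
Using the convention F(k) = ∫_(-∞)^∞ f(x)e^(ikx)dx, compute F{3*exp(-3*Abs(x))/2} 9/(k^2 + 9)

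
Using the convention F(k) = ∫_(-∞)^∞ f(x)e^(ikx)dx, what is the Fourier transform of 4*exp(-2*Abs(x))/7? 16/(7*(k^2 + 4))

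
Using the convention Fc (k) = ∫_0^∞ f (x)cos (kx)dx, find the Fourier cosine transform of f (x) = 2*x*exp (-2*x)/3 2*(4 - k^2)/ (3*(k^2 + 4)^2)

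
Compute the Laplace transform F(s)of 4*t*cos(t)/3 4*(s^2 - 1)/(3*(s^2 + 1)^2)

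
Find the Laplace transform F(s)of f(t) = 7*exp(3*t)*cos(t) 7*(s - 3)/((s - 3)^2 + 1)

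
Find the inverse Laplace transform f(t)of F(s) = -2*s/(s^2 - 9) -2*cosh(3*t)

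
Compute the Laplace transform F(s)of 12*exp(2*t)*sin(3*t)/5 36/(5*((s - 2)^2+9))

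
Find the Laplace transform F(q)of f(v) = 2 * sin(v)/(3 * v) 2 * atan(1/q)/3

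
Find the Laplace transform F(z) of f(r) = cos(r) z/(z^2 + 1) 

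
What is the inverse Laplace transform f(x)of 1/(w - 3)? exp(3*x)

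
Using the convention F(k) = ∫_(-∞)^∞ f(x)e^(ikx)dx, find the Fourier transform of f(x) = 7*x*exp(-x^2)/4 7*I*sqrt(pi)*k*exp(-k^2/4)/8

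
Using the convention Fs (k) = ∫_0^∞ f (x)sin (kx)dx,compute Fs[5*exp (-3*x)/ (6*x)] 5*atan (k/3)/6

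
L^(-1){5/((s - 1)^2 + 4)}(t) 5*exp(t)*sin(2*t)/2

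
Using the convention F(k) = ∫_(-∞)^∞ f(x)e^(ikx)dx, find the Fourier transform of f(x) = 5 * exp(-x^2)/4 5 * sqrt(pi) * exp(-k^2/4)/4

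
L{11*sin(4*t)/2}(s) 22/(s^2 + 16)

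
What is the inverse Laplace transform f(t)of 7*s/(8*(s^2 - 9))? 7*cosh(3*t)/8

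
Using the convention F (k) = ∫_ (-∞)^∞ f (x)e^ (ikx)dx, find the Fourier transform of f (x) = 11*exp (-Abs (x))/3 22/ (3*(k^2 + 1))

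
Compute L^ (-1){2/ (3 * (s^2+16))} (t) sin (4 * t)/6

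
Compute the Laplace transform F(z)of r z^(-2)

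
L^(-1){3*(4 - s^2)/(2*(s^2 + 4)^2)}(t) -3*t*cos(2*t)/2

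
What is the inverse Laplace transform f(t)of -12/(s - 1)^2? -12*t*exp(t)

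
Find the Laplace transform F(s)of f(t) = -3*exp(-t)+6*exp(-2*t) 6/(s+2) - 3/(s+1)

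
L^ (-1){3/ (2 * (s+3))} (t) 3 * exp (-3 * t)/2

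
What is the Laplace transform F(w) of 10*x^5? 1200/w^6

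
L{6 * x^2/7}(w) 12/(7 * w^3) 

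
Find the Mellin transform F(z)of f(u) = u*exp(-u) gamma(z + 1)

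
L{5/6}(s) 5/(6 * s)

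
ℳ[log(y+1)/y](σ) -pi * csc(pi * σ)/(σ - 1)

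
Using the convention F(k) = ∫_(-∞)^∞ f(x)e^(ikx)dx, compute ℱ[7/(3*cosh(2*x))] 7*pi/(6*cosh(pi*k/4))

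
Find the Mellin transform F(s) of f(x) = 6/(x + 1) 6 * pi * csc(pi * s) 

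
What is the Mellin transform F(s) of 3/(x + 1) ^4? gamma(s) * gamma(4 - s) /2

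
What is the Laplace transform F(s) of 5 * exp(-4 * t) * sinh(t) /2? 5/(2 * ((s + 4) ^2 - 1) ) 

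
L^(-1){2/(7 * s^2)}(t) 2 * t/7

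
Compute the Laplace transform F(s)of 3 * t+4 3/s^2+4/s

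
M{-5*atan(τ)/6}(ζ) 5*pi*sec(pi*ζ/2)/(12*ζ)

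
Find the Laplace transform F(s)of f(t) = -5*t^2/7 -10/(7*s^3)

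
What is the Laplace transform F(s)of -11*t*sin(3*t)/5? -66*s/(5*(s^2+9)^2)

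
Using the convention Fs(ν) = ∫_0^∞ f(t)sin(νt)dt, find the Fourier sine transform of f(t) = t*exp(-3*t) 6*ν/(ν^2 + 9)^2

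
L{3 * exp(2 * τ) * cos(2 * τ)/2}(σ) 3 * (σ - 2)/(2 * ((σ - 2)^2 + 4))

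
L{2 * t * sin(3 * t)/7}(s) 12 * s/(7 * (s^2 + 9)^2)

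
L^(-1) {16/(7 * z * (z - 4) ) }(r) 8 * exp(2 * r) * sinh(2 * r) /7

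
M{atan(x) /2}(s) -pi*sec(pi*s/2) /(4*s) 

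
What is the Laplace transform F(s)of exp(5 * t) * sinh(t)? 1/((s - 5)^2-1)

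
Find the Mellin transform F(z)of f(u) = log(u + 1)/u -pi*csc(pi*z)/(z - 1)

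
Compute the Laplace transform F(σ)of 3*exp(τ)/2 3/(2*(σ - 1))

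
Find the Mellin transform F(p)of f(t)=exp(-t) gamma(p)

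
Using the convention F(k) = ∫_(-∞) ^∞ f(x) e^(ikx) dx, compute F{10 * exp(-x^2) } 10 * sqrt(pi) * exp(-k^2/4) 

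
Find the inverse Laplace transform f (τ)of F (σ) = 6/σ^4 τ^3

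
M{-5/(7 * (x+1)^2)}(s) 5 * pi * (s - 1)/(7 * sin(pi * s))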